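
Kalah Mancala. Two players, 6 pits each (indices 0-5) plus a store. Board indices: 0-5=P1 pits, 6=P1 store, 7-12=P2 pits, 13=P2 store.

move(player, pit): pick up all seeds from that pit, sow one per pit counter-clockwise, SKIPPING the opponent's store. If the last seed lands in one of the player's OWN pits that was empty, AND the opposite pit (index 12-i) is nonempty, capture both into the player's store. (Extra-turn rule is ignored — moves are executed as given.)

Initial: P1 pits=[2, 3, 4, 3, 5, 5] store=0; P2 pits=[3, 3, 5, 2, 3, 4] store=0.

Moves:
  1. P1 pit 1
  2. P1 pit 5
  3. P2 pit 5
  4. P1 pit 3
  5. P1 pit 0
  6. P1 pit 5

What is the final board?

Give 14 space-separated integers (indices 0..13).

Answer: 0 2 7 0 7 0 10 5 4 0 3 3 0 1

Derivation:
Move 1: P1 pit1 -> P1=[2,0,5,4,6,5](0) P2=[3,3,5,2,3,4](0)
Move 2: P1 pit5 -> P1=[2,0,5,4,6,0](1) P2=[4,4,6,3,3,4](0)
Move 3: P2 pit5 -> P1=[3,1,6,4,6,0](1) P2=[4,4,6,3,3,0](1)
Move 4: P1 pit3 -> P1=[3,1,6,0,7,1](2) P2=[5,4,6,3,3,0](1)
Move 5: P1 pit0 -> P1=[0,2,7,0,7,1](9) P2=[5,4,0,3,3,0](1)
Move 6: P1 pit5 -> P1=[0,2,7,0,7,0](10) P2=[5,4,0,3,3,0](1)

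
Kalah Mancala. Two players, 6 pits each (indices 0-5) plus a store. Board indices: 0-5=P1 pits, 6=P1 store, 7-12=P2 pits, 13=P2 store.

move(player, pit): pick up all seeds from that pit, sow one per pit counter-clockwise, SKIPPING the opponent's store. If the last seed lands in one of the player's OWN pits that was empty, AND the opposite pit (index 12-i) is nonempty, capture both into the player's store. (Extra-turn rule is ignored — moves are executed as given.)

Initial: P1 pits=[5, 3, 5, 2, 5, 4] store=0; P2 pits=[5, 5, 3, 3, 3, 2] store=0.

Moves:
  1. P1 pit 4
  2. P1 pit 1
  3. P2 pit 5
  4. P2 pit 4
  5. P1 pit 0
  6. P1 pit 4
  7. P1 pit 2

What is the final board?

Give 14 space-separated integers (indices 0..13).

Answer: 0 1 0 5 1 8 10 8 1 5 3 0 1 2

Derivation:
Move 1: P1 pit4 -> P1=[5,3,5,2,0,5](1) P2=[6,6,4,3,3,2](0)
Move 2: P1 pit1 -> P1=[5,0,6,3,0,5](8) P2=[6,0,4,3,3,2](0)
Move 3: P2 pit5 -> P1=[6,0,6,3,0,5](8) P2=[6,0,4,3,3,0](1)
Move 4: P2 pit4 -> P1=[7,0,6,3,0,5](8) P2=[6,0,4,3,0,1](2)
Move 5: P1 pit0 -> P1=[0,1,7,4,1,6](9) P2=[7,0,4,3,0,1](2)
Move 6: P1 pit4 -> P1=[0,1,7,4,0,7](9) P2=[7,0,4,3,0,1](2)
Move 7: P1 pit2 -> P1=[0,1,0,5,1,8](10) P2=[8,1,5,3,0,1](2)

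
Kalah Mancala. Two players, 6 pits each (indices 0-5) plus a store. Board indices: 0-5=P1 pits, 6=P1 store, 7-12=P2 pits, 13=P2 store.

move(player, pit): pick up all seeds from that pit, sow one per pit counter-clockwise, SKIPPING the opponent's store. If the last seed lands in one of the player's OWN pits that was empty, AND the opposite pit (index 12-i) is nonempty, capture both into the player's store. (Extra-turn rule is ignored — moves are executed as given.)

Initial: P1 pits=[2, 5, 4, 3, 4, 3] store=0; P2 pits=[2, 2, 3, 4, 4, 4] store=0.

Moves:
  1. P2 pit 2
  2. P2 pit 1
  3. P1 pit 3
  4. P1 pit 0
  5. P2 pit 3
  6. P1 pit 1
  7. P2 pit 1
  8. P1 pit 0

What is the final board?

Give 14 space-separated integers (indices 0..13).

Move 1: P2 pit2 -> P1=[2,5,4,3,4,3](0) P2=[2,2,0,5,5,5](0)
Move 2: P2 pit1 -> P1=[2,5,4,3,4,3](0) P2=[2,0,1,6,5,5](0)
Move 3: P1 pit3 -> P1=[2,5,4,0,5,4](1) P2=[2,0,1,6,5,5](0)
Move 4: P1 pit0 -> P1=[0,6,5,0,5,4](1) P2=[2,0,1,6,5,5](0)
Move 5: P2 pit3 -> P1=[1,7,6,0,5,4](1) P2=[2,0,1,0,6,6](1)
Move 6: P1 pit1 -> P1=[1,0,7,1,6,5](2) P2=[3,1,1,0,6,6](1)
Move 7: P2 pit1 -> P1=[1,0,7,1,6,5](2) P2=[3,0,2,0,6,6](1)
Move 8: P1 pit0 -> P1=[0,0,7,1,6,5](9) P2=[3,0,2,0,0,6](1)

Answer: 0 0 7 1 6 5 9 3 0 2 0 0 6 1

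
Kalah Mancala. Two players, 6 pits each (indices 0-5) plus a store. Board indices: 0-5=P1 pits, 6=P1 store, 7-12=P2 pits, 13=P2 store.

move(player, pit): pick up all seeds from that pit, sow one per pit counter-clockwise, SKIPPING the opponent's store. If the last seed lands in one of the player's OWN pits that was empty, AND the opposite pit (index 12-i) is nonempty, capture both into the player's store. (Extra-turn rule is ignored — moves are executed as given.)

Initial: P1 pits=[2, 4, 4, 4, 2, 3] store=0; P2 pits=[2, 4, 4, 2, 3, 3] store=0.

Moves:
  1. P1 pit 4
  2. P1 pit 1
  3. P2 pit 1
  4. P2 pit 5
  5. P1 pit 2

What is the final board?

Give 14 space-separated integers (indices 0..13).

Answer: 3 1 0 6 2 6 2 3 1 5 3 4 0 1

Derivation:
Move 1: P1 pit4 -> P1=[2,4,4,4,0,4](1) P2=[2,4,4,2,3,3](0)
Move 2: P1 pit1 -> P1=[2,0,5,5,1,5](1) P2=[2,4,4,2,3,3](0)
Move 3: P2 pit1 -> P1=[2,0,5,5,1,5](1) P2=[2,0,5,3,4,4](0)
Move 4: P2 pit5 -> P1=[3,1,6,5,1,5](1) P2=[2,0,5,3,4,0](1)
Move 5: P1 pit2 -> P1=[3,1,0,6,2,6](2) P2=[3,1,5,3,4,0](1)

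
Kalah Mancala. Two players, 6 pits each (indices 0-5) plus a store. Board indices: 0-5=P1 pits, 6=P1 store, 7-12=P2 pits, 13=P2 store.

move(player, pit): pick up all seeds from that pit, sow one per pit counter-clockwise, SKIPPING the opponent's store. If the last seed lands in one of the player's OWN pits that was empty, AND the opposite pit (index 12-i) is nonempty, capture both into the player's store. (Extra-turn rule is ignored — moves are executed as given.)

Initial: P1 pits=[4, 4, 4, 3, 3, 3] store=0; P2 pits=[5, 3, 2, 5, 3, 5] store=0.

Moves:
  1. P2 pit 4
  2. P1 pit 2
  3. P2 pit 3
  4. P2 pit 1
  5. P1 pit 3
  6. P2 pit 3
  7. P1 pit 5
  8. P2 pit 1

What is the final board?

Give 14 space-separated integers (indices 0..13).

Move 1: P2 pit4 -> P1=[5,4,4,3,3,3](0) P2=[5,3,2,5,0,6](1)
Move 2: P1 pit2 -> P1=[5,4,0,4,4,4](1) P2=[5,3,2,5,0,6](1)
Move 3: P2 pit3 -> P1=[6,5,0,4,4,4](1) P2=[5,3,2,0,1,7](2)
Move 4: P2 pit1 -> P1=[6,5,0,4,4,4](1) P2=[5,0,3,1,2,7](2)
Move 5: P1 pit3 -> P1=[6,5,0,0,5,5](2) P2=[6,0,3,1,2,7](2)
Move 6: P2 pit3 -> P1=[6,5,0,0,5,5](2) P2=[6,0,3,0,3,7](2)
Move 7: P1 pit5 -> P1=[6,5,0,0,5,0](3) P2=[7,1,4,1,3,7](2)
Move 8: P2 pit1 -> P1=[6,5,0,0,5,0](3) P2=[7,0,5,1,3,7](2)

Answer: 6 5 0 0 5 0 3 7 0 5 1 3 7 2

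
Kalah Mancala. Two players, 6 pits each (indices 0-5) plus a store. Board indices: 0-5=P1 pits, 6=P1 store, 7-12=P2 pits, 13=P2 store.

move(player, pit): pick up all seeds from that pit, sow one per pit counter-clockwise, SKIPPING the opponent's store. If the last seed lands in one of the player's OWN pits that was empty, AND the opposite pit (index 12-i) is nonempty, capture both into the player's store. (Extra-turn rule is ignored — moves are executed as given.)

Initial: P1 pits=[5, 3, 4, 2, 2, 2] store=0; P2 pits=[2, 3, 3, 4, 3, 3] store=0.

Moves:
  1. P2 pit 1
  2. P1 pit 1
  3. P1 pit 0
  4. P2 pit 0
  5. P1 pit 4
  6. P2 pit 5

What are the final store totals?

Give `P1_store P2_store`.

Answer: 1 1

Derivation:
Move 1: P2 pit1 -> P1=[5,3,4,2,2,2](0) P2=[2,0,4,5,4,3](0)
Move 2: P1 pit1 -> P1=[5,0,5,3,3,2](0) P2=[2,0,4,5,4,3](0)
Move 3: P1 pit0 -> P1=[0,1,6,4,4,3](0) P2=[2,0,4,5,4,3](0)
Move 4: P2 pit0 -> P1=[0,1,6,4,4,3](0) P2=[0,1,5,5,4,3](0)
Move 5: P1 pit4 -> P1=[0,1,6,4,0,4](1) P2=[1,2,5,5,4,3](0)
Move 6: P2 pit5 -> P1=[1,2,6,4,0,4](1) P2=[1,2,5,5,4,0](1)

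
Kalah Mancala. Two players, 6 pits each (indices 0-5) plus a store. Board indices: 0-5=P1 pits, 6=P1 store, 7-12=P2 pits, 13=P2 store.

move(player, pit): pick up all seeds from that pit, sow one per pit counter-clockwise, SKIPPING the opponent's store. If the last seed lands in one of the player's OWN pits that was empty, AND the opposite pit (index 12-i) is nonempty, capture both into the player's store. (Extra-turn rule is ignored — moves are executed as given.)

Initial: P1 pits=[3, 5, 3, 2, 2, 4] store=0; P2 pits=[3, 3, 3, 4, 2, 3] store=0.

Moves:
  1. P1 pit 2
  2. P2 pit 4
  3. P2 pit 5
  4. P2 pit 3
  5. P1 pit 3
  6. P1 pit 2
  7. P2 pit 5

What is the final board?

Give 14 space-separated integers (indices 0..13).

Answer: 5 6 0 0 4 6 5 3 3 0 0 1 0 4

Derivation:
Move 1: P1 pit2 -> P1=[3,5,0,3,3,5](0) P2=[3,3,3,4,2,3](0)
Move 2: P2 pit4 -> P1=[3,5,0,3,3,5](0) P2=[3,3,3,4,0,4](1)
Move 3: P2 pit5 -> P1=[4,6,1,3,3,5](0) P2=[3,3,3,4,0,0](2)
Move 4: P2 pit3 -> P1=[5,6,1,3,3,5](0) P2=[3,3,3,0,1,1](3)
Move 5: P1 pit3 -> P1=[5,6,1,0,4,6](1) P2=[3,3,3,0,1,1](3)
Move 6: P1 pit2 -> P1=[5,6,0,0,4,6](5) P2=[3,3,0,0,1,1](3)
Move 7: P2 pit5 -> P1=[5,6,0,0,4,6](5) P2=[3,3,0,0,1,0](4)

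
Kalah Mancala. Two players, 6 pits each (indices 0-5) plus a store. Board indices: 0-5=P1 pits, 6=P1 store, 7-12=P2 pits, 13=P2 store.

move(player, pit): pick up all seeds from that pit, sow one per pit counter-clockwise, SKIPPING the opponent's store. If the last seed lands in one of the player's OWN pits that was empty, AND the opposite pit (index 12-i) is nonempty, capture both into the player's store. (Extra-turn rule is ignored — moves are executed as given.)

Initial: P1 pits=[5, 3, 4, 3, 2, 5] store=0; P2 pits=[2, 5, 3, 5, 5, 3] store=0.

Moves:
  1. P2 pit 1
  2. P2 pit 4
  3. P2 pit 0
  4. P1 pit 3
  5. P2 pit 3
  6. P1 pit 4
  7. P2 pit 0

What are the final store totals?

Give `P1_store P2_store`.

Answer: 2 3

Derivation:
Move 1: P2 pit1 -> P1=[5,3,4,3,2,5](0) P2=[2,0,4,6,6,4](1)
Move 2: P2 pit4 -> P1=[6,4,5,4,2,5](0) P2=[2,0,4,6,0,5](2)
Move 3: P2 pit0 -> P1=[6,4,5,4,2,5](0) P2=[0,1,5,6,0,5](2)
Move 4: P1 pit3 -> P1=[6,4,5,0,3,6](1) P2=[1,1,5,6,0,5](2)
Move 5: P2 pit3 -> P1=[7,5,6,0,3,6](1) P2=[1,1,5,0,1,6](3)
Move 6: P1 pit4 -> P1=[7,5,6,0,0,7](2) P2=[2,1,5,0,1,6](3)
Move 7: P2 pit0 -> P1=[7,5,6,0,0,7](2) P2=[0,2,6,0,1,6](3)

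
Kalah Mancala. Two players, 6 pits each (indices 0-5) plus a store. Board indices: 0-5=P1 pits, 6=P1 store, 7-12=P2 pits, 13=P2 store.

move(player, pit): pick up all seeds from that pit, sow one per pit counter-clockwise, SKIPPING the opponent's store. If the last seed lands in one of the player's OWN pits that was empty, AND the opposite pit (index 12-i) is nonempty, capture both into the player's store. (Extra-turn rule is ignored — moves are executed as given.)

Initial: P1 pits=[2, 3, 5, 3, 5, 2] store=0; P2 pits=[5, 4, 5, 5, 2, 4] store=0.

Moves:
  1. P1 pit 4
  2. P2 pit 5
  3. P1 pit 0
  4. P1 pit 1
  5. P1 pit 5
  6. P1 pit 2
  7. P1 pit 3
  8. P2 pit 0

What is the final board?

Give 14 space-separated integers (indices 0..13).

Move 1: P1 pit4 -> P1=[2,3,5,3,0,3](1) P2=[6,5,6,5,2,4](0)
Move 2: P2 pit5 -> P1=[3,4,6,3,0,3](1) P2=[6,5,6,5,2,0](1)
Move 3: P1 pit0 -> P1=[0,5,7,4,0,3](1) P2=[6,5,6,5,2,0](1)
Move 4: P1 pit1 -> P1=[0,0,8,5,1,4](2) P2=[6,5,6,5,2,0](1)
Move 5: P1 pit5 -> P1=[0,0,8,5,1,0](3) P2=[7,6,7,5,2,0](1)
Move 6: P1 pit2 -> P1=[0,0,0,6,2,1](4) P2=[8,7,8,6,2,0](1)
Move 7: P1 pit3 -> P1=[0,0,0,0,3,2](5) P2=[9,8,9,6,2,0](1)
Move 8: P2 pit0 -> P1=[1,1,1,0,3,2](5) P2=[0,9,10,7,3,1](2)

Answer: 1 1 1 0 3 2 5 0 9 10 7 3 1 2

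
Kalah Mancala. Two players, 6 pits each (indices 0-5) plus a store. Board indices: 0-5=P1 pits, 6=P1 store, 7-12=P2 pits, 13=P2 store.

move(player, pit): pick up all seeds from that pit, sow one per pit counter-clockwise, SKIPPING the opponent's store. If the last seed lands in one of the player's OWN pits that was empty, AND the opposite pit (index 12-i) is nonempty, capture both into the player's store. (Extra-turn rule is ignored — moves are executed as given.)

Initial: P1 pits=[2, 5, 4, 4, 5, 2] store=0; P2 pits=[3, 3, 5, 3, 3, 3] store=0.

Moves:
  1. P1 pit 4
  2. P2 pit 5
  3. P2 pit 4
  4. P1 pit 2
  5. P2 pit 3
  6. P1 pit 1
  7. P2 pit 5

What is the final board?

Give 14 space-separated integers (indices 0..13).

Move 1: P1 pit4 -> P1=[2,5,4,4,0,3](1) P2=[4,4,6,3,3,3](0)
Move 2: P2 pit5 -> P1=[3,6,4,4,0,3](1) P2=[4,4,6,3,3,0](1)
Move 3: P2 pit4 -> P1=[4,6,4,4,0,3](1) P2=[4,4,6,3,0,1](2)
Move 4: P1 pit2 -> P1=[4,6,0,5,1,4](2) P2=[4,4,6,3,0,1](2)
Move 5: P2 pit3 -> P1=[4,6,0,5,1,4](2) P2=[4,4,6,0,1,2](3)
Move 6: P1 pit1 -> P1=[4,0,1,6,2,5](3) P2=[5,4,6,0,1,2](3)
Move 7: P2 pit5 -> P1=[5,0,1,6,2,5](3) P2=[5,4,6,0,1,0](4)

Answer: 5 0 1 6 2 5 3 5 4 6 0 1 0 4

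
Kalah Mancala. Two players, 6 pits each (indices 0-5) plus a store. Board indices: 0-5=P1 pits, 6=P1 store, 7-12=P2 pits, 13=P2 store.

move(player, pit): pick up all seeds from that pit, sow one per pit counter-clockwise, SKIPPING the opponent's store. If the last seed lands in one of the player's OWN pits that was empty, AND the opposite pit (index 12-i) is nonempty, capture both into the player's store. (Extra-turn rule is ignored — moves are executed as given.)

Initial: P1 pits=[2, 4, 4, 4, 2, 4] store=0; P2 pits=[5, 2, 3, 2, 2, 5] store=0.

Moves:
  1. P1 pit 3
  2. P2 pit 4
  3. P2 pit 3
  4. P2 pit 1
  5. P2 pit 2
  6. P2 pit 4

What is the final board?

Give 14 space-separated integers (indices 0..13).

Answer: 2 4 0 0 3 5 1 6 0 0 1 0 9 8

Derivation:
Move 1: P1 pit3 -> P1=[2,4,4,0,3,5](1) P2=[6,2,3,2,2,5](0)
Move 2: P2 pit4 -> P1=[2,4,4,0,3,5](1) P2=[6,2,3,2,0,6](1)
Move 3: P2 pit3 -> P1=[2,4,4,0,3,5](1) P2=[6,2,3,0,1,7](1)
Move 4: P2 pit1 -> P1=[2,4,0,0,3,5](1) P2=[6,0,4,0,1,7](6)
Move 5: P2 pit2 -> P1=[2,4,0,0,3,5](1) P2=[6,0,0,1,2,8](7)
Move 6: P2 pit4 -> P1=[2,4,0,0,3,5](1) P2=[6,0,0,1,0,9](8)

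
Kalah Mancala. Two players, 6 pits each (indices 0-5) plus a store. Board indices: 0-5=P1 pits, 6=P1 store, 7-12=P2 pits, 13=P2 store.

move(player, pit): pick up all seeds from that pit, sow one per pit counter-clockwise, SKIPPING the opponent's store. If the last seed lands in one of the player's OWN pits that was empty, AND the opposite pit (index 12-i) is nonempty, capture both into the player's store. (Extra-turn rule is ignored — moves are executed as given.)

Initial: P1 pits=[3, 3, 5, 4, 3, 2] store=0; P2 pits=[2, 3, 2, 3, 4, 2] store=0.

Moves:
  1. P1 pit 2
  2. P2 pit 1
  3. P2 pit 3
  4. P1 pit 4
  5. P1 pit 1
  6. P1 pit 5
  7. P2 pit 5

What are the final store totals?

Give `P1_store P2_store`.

Answer: 5 2

Derivation:
Move 1: P1 pit2 -> P1=[3,3,0,5,4,3](1) P2=[3,3,2,3,4,2](0)
Move 2: P2 pit1 -> P1=[3,3,0,5,4,3](1) P2=[3,0,3,4,5,2](0)
Move 3: P2 pit3 -> P1=[4,3,0,5,4,3](1) P2=[3,0,3,0,6,3](1)
Move 4: P1 pit4 -> P1=[4,3,0,5,0,4](2) P2=[4,1,3,0,6,3](1)
Move 5: P1 pit1 -> P1=[4,0,1,6,0,4](4) P2=[4,0,3,0,6,3](1)
Move 6: P1 pit5 -> P1=[4,0,1,6,0,0](5) P2=[5,1,4,0,6,3](1)
Move 7: P2 pit5 -> P1=[5,1,1,6,0,0](5) P2=[5,1,4,0,6,0](2)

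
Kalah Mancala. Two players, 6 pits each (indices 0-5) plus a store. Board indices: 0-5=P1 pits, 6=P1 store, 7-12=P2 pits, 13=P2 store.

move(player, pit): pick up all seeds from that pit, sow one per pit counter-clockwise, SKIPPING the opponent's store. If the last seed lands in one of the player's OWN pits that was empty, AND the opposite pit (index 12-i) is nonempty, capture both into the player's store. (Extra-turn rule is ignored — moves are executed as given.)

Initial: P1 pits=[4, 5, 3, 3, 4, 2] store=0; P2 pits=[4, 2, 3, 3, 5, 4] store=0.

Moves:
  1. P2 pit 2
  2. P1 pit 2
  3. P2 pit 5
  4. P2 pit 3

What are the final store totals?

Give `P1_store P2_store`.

Answer: 0 2

Derivation:
Move 1: P2 pit2 -> P1=[4,5,3,3,4,2](0) P2=[4,2,0,4,6,5](0)
Move 2: P1 pit2 -> P1=[4,5,0,4,5,3](0) P2=[4,2,0,4,6,5](0)
Move 3: P2 pit5 -> P1=[5,6,1,5,5,3](0) P2=[4,2,0,4,6,0](1)
Move 4: P2 pit3 -> P1=[6,6,1,5,5,3](0) P2=[4,2,0,0,7,1](2)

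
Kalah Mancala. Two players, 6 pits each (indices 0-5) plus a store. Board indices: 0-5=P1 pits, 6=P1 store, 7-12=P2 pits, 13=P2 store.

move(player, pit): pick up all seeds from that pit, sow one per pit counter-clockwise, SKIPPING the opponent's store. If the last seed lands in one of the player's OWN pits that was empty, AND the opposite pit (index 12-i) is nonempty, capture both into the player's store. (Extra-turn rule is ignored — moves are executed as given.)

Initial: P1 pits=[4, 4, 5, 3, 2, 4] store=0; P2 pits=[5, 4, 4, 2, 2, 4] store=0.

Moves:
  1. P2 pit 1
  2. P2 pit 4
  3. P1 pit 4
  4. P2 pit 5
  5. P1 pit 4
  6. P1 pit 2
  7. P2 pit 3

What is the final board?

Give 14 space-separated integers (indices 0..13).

Move 1: P2 pit1 -> P1=[4,4,5,3,2,4](0) P2=[5,0,5,3,3,5](0)
Move 2: P2 pit4 -> P1=[5,4,5,3,2,4](0) P2=[5,0,5,3,0,6](1)
Move 3: P1 pit4 -> P1=[5,4,5,3,0,5](1) P2=[5,0,5,3,0,6](1)
Move 4: P2 pit5 -> P1=[6,5,6,4,1,5](1) P2=[5,0,5,3,0,0](2)
Move 5: P1 pit4 -> P1=[6,5,6,4,0,6](1) P2=[5,0,5,3,0,0](2)
Move 6: P1 pit2 -> P1=[6,5,0,5,1,7](2) P2=[6,1,5,3,0,0](2)
Move 7: P2 pit3 -> P1=[6,5,0,5,1,7](2) P2=[6,1,5,0,1,1](3)

Answer: 6 5 0 5 1 7 2 6 1 5 0 1 1 3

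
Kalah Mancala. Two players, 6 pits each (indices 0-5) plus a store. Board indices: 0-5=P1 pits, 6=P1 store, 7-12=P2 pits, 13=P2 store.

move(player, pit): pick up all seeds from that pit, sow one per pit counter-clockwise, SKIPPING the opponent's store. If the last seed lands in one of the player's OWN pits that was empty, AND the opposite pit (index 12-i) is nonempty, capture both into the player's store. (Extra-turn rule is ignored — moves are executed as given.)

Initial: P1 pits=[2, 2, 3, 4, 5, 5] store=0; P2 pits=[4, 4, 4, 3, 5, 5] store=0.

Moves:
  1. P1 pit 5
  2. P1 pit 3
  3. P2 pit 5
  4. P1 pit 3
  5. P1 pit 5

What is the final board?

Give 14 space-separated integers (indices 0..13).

Move 1: P1 pit5 -> P1=[2,2,3,4,5,0](1) P2=[5,5,5,4,5,5](0)
Move 2: P1 pit3 -> P1=[2,2,3,0,6,1](2) P2=[6,5,5,4,5,5](0)
Move 3: P2 pit5 -> P1=[3,3,4,1,6,1](2) P2=[6,5,5,4,5,0](1)
Move 4: P1 pit3 -> P1=[3,3,4,0,7,1](2) P2=[6,5,5,4,5,0](1)
Move 5: P1 pit5 -> P1=[3,3,4,0,7,0](3) P2=[6,5,5,4,5,0](1)

Answer: 3 3 4 0 7 0 3 6 5 5 4 5 0 1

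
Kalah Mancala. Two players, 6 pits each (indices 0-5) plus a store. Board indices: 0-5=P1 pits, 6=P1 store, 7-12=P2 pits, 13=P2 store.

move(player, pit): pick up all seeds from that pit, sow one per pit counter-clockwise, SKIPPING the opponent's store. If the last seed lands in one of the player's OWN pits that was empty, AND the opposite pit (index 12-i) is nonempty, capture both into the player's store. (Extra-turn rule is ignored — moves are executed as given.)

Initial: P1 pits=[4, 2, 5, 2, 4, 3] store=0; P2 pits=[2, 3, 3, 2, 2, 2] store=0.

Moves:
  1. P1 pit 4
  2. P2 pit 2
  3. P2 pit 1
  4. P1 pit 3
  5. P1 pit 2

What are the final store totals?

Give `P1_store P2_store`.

Move 1: P1 pit4 -> P1=[4,2,5,2,0,4](1) P2=[3,4,3,2,2,2](0)
Move 2: P2 pit2 -> P1=[4,2,5,2,0,4](1) P2=[3,4,0,3,3,3](0)
Move 3: P2 pit1 -> P1=[4,2,5,2,0,4](1) P2=[3,0,1,4,4,4](0)
Move 4: P1 pit3 -> P1=[4,2,5,0,1,5](1) P2=[3,0,1,4,4,4](0)
Move 5: P1 pit2 -> P1=[4,2,0,1,2,6](2) P2=[4,0,1,4,4,4](0)

Answer: 2 0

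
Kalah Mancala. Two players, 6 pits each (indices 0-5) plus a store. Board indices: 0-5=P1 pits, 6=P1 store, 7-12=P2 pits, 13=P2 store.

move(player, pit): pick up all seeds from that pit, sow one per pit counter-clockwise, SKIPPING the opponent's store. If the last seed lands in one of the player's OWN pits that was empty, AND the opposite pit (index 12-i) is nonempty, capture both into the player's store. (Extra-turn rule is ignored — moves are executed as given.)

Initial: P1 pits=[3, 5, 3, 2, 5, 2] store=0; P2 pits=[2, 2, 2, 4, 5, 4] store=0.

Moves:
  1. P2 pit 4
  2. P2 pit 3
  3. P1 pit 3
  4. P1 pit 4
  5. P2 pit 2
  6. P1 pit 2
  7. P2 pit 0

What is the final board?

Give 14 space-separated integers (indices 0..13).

Answer: 5 6 0 1 1 5 2 0 4 1 3 2 7 2

Derivation:
Move 1: P2 pit4 -> P1=[4,6,4,2,5,2](0) P2=[2,2,2,4,0,5](1)
Move 2: P2 pit3 -> P1=[5,6,4,2,5,2](0) P2=[2,2,2,0,1,6](2)
Move 3: P1 pit3 -> P1=[5,6,4,0,6,3](0) P2=[2,2,2,0,1,6](2)
Move 4: P1 pit4 -> P1=[5,6,4,0,0,4](1) P2=[3,3,3,1,1,6](2)
Move 5: P2 pit2 -> P1=[5,6,4,0,0,4](1) P2=[3,3,0,2,2,7](2)
Move 6: P1 pit2 -> P1=[5,6,0,1,1,5](2) P2=[3,3,0,2,2,7](2)
Move 7: P2 pit0 -> P1=[5,6,0,1,1,5](2) P2=[0,4,1,3,2,7](2)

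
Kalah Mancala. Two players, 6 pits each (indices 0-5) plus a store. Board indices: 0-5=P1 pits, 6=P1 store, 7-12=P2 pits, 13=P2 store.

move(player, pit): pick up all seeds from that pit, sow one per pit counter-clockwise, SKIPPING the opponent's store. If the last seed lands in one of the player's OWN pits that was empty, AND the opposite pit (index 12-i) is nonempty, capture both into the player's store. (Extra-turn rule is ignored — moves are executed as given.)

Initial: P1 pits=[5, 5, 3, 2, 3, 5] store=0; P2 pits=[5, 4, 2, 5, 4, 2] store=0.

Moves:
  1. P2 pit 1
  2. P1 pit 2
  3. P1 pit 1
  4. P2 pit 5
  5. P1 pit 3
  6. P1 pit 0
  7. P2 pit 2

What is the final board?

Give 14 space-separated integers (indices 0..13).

Answer: 0 2 2 1 7 9 3 6 0 0 7 6 1 1

Derivation:
Move 1: P2 pit1 -> P1=[5,5,3,2,3,5](0) P2=[5,0,3,6,5,3](0)
Move 2: P1 pit2 -> P1=[5,5,0,3,4,6](0) P2=[5,0,3,6,5,3](0)
Move 3: P1 pit1 -> P1=[5,0,1,4,5,7](1) P2=[5,0,3,6,5,3](0)
Move 4: P2 pit5 -> P1=[6,1,1,4,5,7](1) P2=[5,0,3,6,5,0](1)
Move 5: P1 pit3 -> P1=[6,1,1,0,6,8](2) P2=[6,0,3,6,5,0](1)
Move 6: P1 pit0 -> P1=[0,2,2,1,7,9](3) P2=[6,0,3,6,5,0](1)
Move 7: P2 pit2 -> P1=[0,2,2,1,7,9](3) P2=[6,0,0,7,6,1](1)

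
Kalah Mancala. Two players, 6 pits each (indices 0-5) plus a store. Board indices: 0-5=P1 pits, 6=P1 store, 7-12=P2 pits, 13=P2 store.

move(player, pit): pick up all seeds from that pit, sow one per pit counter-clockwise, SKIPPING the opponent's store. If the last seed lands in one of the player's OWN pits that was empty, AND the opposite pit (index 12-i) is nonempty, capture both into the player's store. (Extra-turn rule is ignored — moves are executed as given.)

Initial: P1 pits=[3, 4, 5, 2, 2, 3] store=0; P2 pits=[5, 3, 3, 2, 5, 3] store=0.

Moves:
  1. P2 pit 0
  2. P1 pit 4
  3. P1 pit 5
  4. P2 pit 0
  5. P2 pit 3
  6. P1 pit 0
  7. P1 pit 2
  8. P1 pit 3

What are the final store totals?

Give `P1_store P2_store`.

Answer: 4 1

Derivation:
Move 1: P2 pit0 -> P1=[3,4,5,2,2,3](0) P2=[0,4,4,3,6,4](0)
Move 2: P1 pit4 -> P1=[3,4,5,2,0,4](1) P2=[0,4,4,3,6,4](0)
Move 3: P1 pit5 -> P1=[3,4,5,2,0,0](2) P2=[1,5,5,3,6,4](0)
Move 4: P2 pit0 -> P1=[3,4,5,2,0,0](2) P2=[0,6,5,3,6,4](0)
Move 5: P2 pit3 -> P1=[3,4,5,2,0,0](2) P2=[0,6,5,0,7,5](1)
Move 6: P1 pit0 -> P1=[0,5,6,3,0,0](2) P2=[0,6,5,0,7,5](1)
Move 7: P1 pit2 -> P1=[0,5,0,4,1,1](3) P2=[1,7,5,0,7,5](1)
Move 8: P1 pit3 -> P1=[0,5,0,0,2,2](4) P2=[2,7,5,0,7,5](1)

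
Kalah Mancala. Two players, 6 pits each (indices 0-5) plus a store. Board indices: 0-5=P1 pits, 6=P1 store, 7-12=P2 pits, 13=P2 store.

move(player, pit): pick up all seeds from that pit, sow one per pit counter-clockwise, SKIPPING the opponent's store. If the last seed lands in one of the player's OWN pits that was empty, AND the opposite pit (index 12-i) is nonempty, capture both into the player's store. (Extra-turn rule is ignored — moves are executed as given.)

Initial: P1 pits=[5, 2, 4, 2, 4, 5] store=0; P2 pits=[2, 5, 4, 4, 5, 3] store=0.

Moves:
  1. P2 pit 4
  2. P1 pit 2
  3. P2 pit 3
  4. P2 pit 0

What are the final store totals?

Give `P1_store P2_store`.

Move 1: P2 pit4 -> P1=[6,3,5,2,4,5](0) P2=[2,5,4,4,0,4](1)
Move 2: P1 pit2 -> P1=[6,3,0,3,5,6](1) P2=[3,5,4,4,0,4](1)
Move 3: P2 pit3 -> P1=[7,3,0,3,5,6](1) P2=[3,5,4,0,1,5](2)
Move 4: P2 pit0 -> P1=[7,3,0,3,5,6](1) P2=[0,6,5,1,1,5](2)

Answer: 1 2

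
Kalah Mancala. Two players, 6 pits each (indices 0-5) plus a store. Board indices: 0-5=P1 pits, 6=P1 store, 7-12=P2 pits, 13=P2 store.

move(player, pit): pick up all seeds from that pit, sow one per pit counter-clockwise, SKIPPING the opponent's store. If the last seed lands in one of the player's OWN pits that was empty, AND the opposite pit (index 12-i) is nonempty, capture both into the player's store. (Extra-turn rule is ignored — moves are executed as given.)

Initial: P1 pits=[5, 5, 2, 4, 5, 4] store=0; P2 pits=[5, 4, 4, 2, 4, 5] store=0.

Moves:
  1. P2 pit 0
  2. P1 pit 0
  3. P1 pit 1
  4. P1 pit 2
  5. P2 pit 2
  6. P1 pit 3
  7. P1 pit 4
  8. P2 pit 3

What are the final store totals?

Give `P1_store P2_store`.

Answer: 4 2

Derivation:
Move 1: P2 pit0 -> P1=[5,5,2,4,5,4](0) P2=[0,5,5,3,5,6](0)
Move 2: P1 pit0 -> P1=[0,6,3,5,6,5](0) P2=[0,5,5,3,5,6](0)
Move 3: P1 pit1 -> P1=[0,0,4,6,7,6](1) P2=[1,5,5,3,5,6](0)
Move 4: P1 pit2 -> P1=[0,0,0,7,8,7](2) P2=[1,5,5,3,5,6](0)
Move 5: P2 pit2 -> P1=[1,0,0,7,8,7](2) P2=[1,5,0,4,6,7](1)
Move 6: P1 pit3 -> P1=[1,0,0,0,9,8](3) P2=[2,6,1,5,6,7](1)
Move 7: P1 pit4 -> P1=[2,0,0,0,0,9](4) P2=[3,7,2,6,7,8](1)
Move 8: P2 pit3 -> P1=[3,1,1,0,0,9](4) P2=[3,7,2,0,8,9](2)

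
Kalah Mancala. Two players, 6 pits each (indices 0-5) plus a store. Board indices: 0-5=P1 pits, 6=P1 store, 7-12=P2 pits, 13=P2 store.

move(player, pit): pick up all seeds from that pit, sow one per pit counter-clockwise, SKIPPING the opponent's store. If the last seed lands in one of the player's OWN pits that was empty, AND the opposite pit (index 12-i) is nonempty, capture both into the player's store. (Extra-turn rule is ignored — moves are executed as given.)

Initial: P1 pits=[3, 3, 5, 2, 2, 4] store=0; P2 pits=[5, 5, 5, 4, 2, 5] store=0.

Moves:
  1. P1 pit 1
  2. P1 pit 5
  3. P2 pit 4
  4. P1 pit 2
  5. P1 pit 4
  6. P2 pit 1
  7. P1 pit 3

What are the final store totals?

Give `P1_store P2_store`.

Move 1: P1 pit1 -> P1=[3,0,6,3,3,4](0) P2=[5,5,5,4,2,5](0)
Move 2: P1 pit5 -> P1=[3,0,6,3,3,0](1) P2=[6,6,6,4,2,5](0)
Move 3: P2 pit4 -> P1=[3,0,6,3,3,0](1) P2=[6,6,6,4,0,6](1)
Move 4: P1 pit2 -> P1=[3,0,0,4,4,1](2) P2=[7,7,6,4,0,6](1)
Move 5: P1 pit4 -> P1=[3,0,0,4,0,2](3) P2=[8,8,6,4,0,6](1)
Move 6: P2 pit1 -> P1=[4,1,1,4,0,2](3) P2=[8,0,7,5,1,7](2)
Move 7: P1 pit3 -> P1=[4,1,1,0,1,3](4) P2=[9,0,7,5,1,7](2)

Answer: 4 2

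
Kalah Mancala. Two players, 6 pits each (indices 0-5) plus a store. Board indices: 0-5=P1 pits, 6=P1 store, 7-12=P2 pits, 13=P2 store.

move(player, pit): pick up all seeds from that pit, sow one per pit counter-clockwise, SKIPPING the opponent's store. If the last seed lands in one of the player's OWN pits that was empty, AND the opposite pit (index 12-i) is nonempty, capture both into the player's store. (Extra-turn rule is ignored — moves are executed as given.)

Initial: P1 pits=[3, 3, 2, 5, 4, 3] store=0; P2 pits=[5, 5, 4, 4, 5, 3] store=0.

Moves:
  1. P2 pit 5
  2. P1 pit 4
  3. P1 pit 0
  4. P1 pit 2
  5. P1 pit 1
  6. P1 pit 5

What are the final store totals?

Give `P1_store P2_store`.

Answer: 10 1

Derivation:
Move 1: P2 pit5 -> P1=[4,4,2,5,4,3](0) P2=[5,5,4,4,5,0](1)
Move 2: P1 pit4 -> P1=[4,4,2,5,0,4](1) P2=[6,6,4,4,5,0](1)
Move 3: P1 pit0 -> P1=[0,5,3,6,0,4](8) P2=[6,0,4,4,5,0](1)
Move 4: P1 pit2 -> P1=[0,5,0,7,1,5](8) P2=[6,0,4,4,5,0](1)
Move 5: P1 pit1 -> P1=[0,0,1,8,2,6](9) P2=[6,0,4,4,5,0](1)
Move 6: P1 pit5 -> P1=[0,0,1,8,2,0](10) P2=[7,1,5,5,6,0](1)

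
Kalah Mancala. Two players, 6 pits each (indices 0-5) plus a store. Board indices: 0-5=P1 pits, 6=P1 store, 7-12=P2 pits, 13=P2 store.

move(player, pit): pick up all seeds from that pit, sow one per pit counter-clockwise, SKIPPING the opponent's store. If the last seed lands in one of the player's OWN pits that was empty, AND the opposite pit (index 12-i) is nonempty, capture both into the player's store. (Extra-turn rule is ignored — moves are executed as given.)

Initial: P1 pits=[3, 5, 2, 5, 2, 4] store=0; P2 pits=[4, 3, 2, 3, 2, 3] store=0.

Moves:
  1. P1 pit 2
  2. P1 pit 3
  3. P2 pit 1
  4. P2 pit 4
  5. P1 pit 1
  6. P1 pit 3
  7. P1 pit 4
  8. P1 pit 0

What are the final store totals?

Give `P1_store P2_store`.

Move 1: P1 pit2 -> P1=[3,5,0,6,3,4](0) P2=[4,3,2,3,2,3](0)
Move 2: P1 pit3 -> P1=[3,5,0,0,4,5](1) P2=[5,4,3,3,2,3](0)
Move 3: P2 pit1 -> P1=[3,5,0,0,4,5](1) P2=[5,0,4,4,3,4](0)
Move 4: P2 pit4 -> P1=[4,5,0,0,4,5](1) P2=[5,0,4,4,0,5](1)
Move 5: P1 pit1 -> P1=[4,0,1,1,5,6](2) P2=[5,0,4,4,0,5](1)
Move 6: P1 pit3 -> P1=[4,0,1,0,6,6](2) P2=[5,0,4,4,0,5](1)
Move 7: P1 pit4 -> P1=[4,0,1,0,0,7](3) P2=[6,1,5,5,0,5](1)
Move 8: P1 pit0 -> P1=[0,1,2,1,0,7](5) P2=[6,0,5,5,0,5](1)

Answer: 5 1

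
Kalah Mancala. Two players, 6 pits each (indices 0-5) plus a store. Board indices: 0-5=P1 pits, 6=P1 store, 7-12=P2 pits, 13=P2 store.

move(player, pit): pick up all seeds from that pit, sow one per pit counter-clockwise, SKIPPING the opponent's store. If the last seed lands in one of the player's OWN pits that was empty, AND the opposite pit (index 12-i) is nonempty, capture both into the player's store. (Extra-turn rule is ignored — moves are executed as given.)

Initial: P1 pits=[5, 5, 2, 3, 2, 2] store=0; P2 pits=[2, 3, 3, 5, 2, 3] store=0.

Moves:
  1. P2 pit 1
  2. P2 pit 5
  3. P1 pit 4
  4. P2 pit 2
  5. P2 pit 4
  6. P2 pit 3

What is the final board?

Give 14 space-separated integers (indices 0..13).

Move 1: P2 pit1 -> P1=[5,5,2,3,2,2](0) P2=[2,0,4,6,3,3](0)
Move 2: P2 pit5 -> P1=[6,6,2,3,2,2](0) P2=[2,0,4,6,3,0](1)
Move 3: P1 pit4 -> P1=[6,6,2,3,0,3](1) P2=[2,0,4,6,3,0](1)
Move 4: P2 pit2 -> P1=[6,6,2,3,0,3](1) P2=[2,0,0,7,4,1](2)
Move 5: P2 pit4 -> P1=[7,7,2,3,0,3](1) P2=[2,0,0,7,0,2](3)
Move 6: P2 pit3 -> P1=[8,8,3,4,0,3](1) P2=[2,0,0,0,1,3](4)

Answer: 8 8 3 4 0 3 1 2 0 0 0 1 3 4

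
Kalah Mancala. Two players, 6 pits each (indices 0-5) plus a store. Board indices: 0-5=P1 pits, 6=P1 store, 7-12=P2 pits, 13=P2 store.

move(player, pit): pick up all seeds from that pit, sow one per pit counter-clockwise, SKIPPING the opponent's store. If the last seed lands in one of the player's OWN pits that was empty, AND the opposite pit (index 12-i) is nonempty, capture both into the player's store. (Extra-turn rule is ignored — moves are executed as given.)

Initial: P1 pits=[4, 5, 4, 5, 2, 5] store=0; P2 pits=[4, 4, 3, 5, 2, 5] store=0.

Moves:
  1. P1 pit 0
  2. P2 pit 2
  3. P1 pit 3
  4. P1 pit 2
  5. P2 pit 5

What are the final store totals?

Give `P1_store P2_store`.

Move 1: P1 pit0 -> P1=[0,6,5,6,3,5](0) P2=[4,4,3,5,2,5](0)
Move 2: P2 pit2 -> P1=[0,6,5,6,3,5](0) P2=[4,4,0,6,3,6](0)
Move 3: P1 pit3 -> P1=[0,6,5,0,4,6](1) P2=[5,5,1,6,3,6](0)
Move 4: P1 pit2 -> P1=[0,6,0,1,5,7](2) P2=[6,5,1,6,3,6](0)
Move 5: P2 pit5 -> P1=[1,7,1,2,6,7](2) P2=[6,5,1,6,3,0](1)

Answer: 2 1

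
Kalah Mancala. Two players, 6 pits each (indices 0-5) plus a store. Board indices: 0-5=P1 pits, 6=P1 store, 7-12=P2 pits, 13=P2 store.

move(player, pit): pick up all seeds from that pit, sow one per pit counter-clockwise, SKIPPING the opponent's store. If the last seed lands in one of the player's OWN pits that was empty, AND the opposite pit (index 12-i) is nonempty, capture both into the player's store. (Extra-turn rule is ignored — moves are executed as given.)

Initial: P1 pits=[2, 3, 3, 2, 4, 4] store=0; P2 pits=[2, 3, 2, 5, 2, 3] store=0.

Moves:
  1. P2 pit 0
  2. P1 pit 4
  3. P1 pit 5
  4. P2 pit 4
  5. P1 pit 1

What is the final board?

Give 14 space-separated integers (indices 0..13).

Answer: 2 0 4 3 0 0 9 2 0 4 6 0 4 1

Derivation:
Move 1: P2 pit0 -> P1=[2,3,3,2,4,4](0) P2=[0,4,3,5,2,3](0)
Move 2: P1 pit4 -> P1=[2,3,3,2,0,5](1) P2=[1,5,3,5,2,3](0)
Move 3: P1 pit5 -> P1=[2,3,3,2,0,0](2) P2=[2,6,4,6,2,3](0)
Move 4: P2 pit4 -> P1=[2,3,3,2,0,0](2) P2=[2,6,4,6,0,4](1)
Move 5: P1 pit1 -> P1=[2,0,4,3,0,0](9) P2=[2,0,4,6,0,4](1)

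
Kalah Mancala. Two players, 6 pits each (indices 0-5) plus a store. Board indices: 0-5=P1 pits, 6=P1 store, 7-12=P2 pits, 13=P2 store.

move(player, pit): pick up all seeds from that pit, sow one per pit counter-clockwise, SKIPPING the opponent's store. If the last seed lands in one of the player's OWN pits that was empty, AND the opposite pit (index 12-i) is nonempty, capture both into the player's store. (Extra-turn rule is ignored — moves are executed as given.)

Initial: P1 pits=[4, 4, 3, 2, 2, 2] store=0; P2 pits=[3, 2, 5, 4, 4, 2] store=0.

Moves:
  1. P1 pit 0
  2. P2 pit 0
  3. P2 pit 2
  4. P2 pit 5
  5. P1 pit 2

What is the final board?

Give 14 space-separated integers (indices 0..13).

Move 1: P1 pit0 -> P1=[0,5,4,3,3,2](0) P2=[3,2,5,4,4,2](0)
Move 2: P2 pit0 -> P1=[0,5,4,3,3,2](0) P2=[0,3,6,5,4,2](0)
Move 3: P2 pit2 -> P1=[1,6,4,3,3,2](0) P2=[0,3,0,6,5,3](1)
Move 4: P2 pit5 -> P1=[2,7,4,3,3,2](0) P2=[0,3,0,6,5,0](2)
Move 5: P1 pit2 -> P1=[2,7,0,4,4,3](1) P2=[0,3,0,6,5,0](2)

Answer: 2 7 0 4 4 3 1 0 3 0 6 5 0 2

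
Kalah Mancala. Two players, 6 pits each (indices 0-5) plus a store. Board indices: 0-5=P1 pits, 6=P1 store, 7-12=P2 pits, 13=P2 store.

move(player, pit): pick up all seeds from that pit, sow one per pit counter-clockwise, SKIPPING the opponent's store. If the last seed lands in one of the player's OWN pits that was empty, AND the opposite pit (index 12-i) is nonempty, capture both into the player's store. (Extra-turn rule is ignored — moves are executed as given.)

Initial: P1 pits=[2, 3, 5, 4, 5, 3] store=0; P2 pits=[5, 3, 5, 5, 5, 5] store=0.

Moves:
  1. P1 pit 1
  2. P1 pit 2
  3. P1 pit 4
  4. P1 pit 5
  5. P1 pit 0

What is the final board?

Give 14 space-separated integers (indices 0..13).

Move 1: P1 pit1 -> P1=[2,0,6,5,6,3](0) P2=[5,3,5,5,5,5](0)
Move 2: P1 pit2 -> P1=[2,0,0,6,7,4](1) P2=[6,4,5,5,5,5](0)
Move 3: P1 pit4 -> P1=[2,0,0,6,0,5](2) P2=[7,5,6,6,6,5](0)
Move 4: P1 pit5 -> P1=[2,0,0,6,0,0](3) P2=[8,6,7,7,6,5](0)
Move 5: P1 pit0 -> P1=[0,1,0,6,0,0](11) P2=[8,6,7,0,6,5](0)

Answer: 0 1 0 6 0 0 11 8 6 7 0 6 5 0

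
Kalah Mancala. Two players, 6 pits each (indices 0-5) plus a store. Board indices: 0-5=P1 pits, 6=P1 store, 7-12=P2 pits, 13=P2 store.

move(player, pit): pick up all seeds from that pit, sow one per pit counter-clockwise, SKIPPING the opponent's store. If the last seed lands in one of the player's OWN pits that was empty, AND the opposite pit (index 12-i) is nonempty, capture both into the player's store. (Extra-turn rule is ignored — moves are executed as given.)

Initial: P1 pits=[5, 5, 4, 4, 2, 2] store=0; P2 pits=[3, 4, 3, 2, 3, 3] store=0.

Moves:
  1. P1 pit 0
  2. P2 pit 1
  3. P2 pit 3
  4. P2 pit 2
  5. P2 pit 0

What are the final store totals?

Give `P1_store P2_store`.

Answer: 0 2

Derivation:
Move 1: P1 pit0 -> P1=[0,6,5,5,3,3](0) P2=[3,4,3,2,3,3](0)
Move 2: P2 pit1 -> P1=[0,6,5,5,3,3](0) P2=[3,0,4,3,4,4](0)
Move 3: P2 pit3 -> P1=[0,6,5,5,3,3](0) P2=[3,0,4,0,5,5](1)
Move 4: P2 pit2 -> P1=[0,6,5,5,3,3](0) P2=[3,0,0,1,6,6](2)
Move 5: P2 pit0 -> P1=[0,6,5,5,3,3](0) P2=[0,1,1,2,6,6](2)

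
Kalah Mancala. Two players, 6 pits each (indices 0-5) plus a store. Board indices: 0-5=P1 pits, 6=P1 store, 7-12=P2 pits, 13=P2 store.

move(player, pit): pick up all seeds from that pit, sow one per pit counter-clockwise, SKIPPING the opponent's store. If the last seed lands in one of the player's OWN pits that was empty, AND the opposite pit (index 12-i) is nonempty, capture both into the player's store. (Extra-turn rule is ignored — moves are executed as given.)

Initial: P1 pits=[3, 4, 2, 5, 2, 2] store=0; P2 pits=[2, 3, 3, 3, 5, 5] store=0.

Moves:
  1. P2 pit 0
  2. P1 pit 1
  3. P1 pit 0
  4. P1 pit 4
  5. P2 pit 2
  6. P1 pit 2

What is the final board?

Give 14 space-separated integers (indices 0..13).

Answer: 0 1 0 8 1 5 2 1 4 0 4 6 6 1

Derivation:
Move 1: P2 pit0 -> P1=[3,4,2,5,2,2](0) P2=[0,4,4,3,5,5](0)
Move 2: P1 pit1 -> P1=[3,0,3,6,3,3](0) P2=[0,4,4,3,5,5](0)
Move 3: P1 pit0 -> P1=[0,1,4,7,3,3](0) P2=[0,4,4,3,5,5](0)
Move 4: P1 pit4 -> P1=[0,1,4,7,0,4](1) P2=[1,4,4,3,5,5](0)
Move 5: P2 pit2 -> P1=[0,1,4,7,0,4](1) P2=[1,4,0,4,6,6](1)
Move 6: P1 pit2 -> P1=[0,1,0,8,1,5](2) P2=[1,4,0,4,6,6](1)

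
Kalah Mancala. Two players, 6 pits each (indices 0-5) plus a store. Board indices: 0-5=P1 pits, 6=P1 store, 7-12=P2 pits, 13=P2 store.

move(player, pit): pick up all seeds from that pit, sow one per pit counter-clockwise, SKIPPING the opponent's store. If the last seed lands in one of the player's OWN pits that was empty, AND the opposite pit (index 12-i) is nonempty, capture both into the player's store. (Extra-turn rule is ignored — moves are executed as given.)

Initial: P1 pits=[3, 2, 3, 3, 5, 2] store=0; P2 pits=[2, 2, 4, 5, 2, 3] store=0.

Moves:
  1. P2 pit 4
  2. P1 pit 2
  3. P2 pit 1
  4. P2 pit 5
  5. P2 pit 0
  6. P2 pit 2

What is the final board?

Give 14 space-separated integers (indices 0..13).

Answer: 5 4 1 4 6 3 0 0 1 0 7 1 1 3

Derivation:
Move 1: P2 pit4 -> P1=[3,2,3,3,5,2](0) P2=[2,2,4,5,0,4](1)
Move 2: P1 pit2 -> P1=[3,2,0,4,6,3](0) P2=[2,2,4,5,0,4](1)
Move 3: P2 pit1 -> P1=[3,2,0,4,6,3](0) P2=[2,0,5,6,0,4](1)
Move 4: P2 pit5 -> P1=[4,3,1,4,6,3](0) P2=[2,0,5,6,0,0](2)
Move 5: P2 pit0 -> P1=[4,3,1,4,6,3](0) P2=[0,1,6,6,0,0](2)
Move 6: P2 pit2 -> P1=[5,4,1,4,6,3](0) P2=[0,1,0,7,1,1](3)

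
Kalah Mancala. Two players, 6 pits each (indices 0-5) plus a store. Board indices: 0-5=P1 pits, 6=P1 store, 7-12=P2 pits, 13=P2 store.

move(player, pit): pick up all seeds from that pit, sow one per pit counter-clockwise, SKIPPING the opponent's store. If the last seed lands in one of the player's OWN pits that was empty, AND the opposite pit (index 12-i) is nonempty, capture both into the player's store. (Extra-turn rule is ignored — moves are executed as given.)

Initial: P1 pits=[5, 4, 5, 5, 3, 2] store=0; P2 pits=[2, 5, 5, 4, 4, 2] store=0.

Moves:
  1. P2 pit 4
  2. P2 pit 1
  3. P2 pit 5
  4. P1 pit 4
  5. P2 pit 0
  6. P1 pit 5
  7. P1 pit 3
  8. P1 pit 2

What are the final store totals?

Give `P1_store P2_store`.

Answer: 4 3

Derivation:
Move 1: P2 pit4 -> P1=[6,5,5,5,3,2](0) P2=[2,5,5,4,0,3](1)
Move 2: P2 pit1 -> P1=[6,5,5,5,3,2](0) P2=[2,0,6,5,1,4](2)
Move 3: P2 pit5 -> P1=[7,6,6,5,3,2](0) P2=[2,0,6,5,1,0](3)
Move 4: P1 pit4 -> P1=[7,6,6,5,0,3](1) P2=[3,0,6,5,1,0](3)
Move 5: P2 pit0 -> P1=[7,6,6,5,0,3](1) P2=[0,1,7,6,1,0](3)
Move 6: P1 pit5 -> P1=[7,6,6,5,0,0](2) P2=[1,2,7,6,1,0](3)
Move 7: P1 pit3 -> P1=[7,6,6,0,1,1](3) P2=[2,3,7,6,1,0](3)
Move 8: P1 pit2 -> P1=[7,6,0,1,2,2](4) P2=[3,4,7,6,1,0](3)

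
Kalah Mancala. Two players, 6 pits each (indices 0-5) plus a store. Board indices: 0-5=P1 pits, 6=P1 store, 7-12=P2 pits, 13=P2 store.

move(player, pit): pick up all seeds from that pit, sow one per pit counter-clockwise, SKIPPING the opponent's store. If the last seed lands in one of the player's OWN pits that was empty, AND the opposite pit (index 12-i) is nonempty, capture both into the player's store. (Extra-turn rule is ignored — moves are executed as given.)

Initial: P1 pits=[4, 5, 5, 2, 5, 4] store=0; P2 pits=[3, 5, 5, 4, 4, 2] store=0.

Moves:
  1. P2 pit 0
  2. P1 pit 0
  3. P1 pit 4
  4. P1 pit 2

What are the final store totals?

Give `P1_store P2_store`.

Move 1: P2 pit0 -> P1=[4,5,5,2,5,4](0) P2=[0,6,6,5,4,2](0)
Move 2: P1 pit0 -> P1=[0,6,6,3,6,4](0) P2=[0,6,6,5,4,2](0)
Move 3: P1 pit4 -> P1=[0,6,6,3,0,5](1) P2=[1,7,7,6,4,2](0)
Move 4: P1 pit2 -> P1=[0,6,0,4,1,6](2) P2=[2,8,7,6,4,2](0)

Answer: 2 0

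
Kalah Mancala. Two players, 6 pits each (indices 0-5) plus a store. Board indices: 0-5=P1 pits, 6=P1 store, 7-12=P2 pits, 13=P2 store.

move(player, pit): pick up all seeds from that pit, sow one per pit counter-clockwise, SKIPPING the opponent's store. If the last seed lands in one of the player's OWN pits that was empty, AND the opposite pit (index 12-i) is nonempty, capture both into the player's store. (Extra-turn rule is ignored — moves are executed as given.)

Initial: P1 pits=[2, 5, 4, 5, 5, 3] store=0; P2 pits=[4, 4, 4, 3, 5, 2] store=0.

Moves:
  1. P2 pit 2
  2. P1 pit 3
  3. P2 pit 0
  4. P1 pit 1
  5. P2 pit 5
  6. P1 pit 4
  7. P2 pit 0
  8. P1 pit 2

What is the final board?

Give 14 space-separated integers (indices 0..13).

Answer: 3 1 0 2 1 7 4 1 9 2 6 8 0 2

Derivation:
Move 1: P2 pit2 -> P1=[2,5,4,5,5,3](0) P2=[4,4,0,4,6,3](1)
Move 2: P1 pit3 -> P1=[2,5,4,0,6,4](1) P2=[5,5,0,4,6,3](1)
Move 3: P2 pit0 -> P1=[2,5,4,0,6,4](1) P2=[0,6,1,5,7,4](1)
Move 4: P1 pit1 -> P1=[2,0,5,1,7,5](2) P2=[0,6,1,5,7,4](1)
Move 5: P2 pit5 -> P1=[3,1,6,1,7,5](2) P2=[0,6,1,5,7,0](2)
Move 6: P1 pit4 -> P1=[3,1,6,1,0,6](3) P2=[1,7,2,6,8,0](2)
Move 7: P2 pit0 -> P1=[3,1,6,1,0,6](3) P2=[0,8,2,6,8,0](2)
Move 8: P1 pit2 -> P1=[3,1,0,2,1,7](4) P2=[1,9,2,6,8,0](2)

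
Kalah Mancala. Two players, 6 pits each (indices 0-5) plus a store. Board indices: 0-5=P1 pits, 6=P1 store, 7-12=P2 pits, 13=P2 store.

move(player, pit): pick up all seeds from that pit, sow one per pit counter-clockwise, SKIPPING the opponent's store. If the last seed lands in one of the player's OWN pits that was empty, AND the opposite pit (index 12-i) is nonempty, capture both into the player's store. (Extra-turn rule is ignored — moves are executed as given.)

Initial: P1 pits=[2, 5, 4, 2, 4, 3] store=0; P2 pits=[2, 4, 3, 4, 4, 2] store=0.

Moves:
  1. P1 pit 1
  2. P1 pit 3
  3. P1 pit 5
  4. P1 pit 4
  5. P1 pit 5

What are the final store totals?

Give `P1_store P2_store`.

Answer: 5 0

Derivation:
Move 1: P1 pit1 -> P1=[2,0,5,3,5,4](1) P2=[2,4,3,4,4,2](0)
Move 2: P1 pit3 -> P1=[2,0,5,0,6,5](2) P2=[2,4,3,4,4,2](0)
Move 3: P1 pit5 -> P1=[2,0,5,0,6,0](3) P2=[3,5,4,5,4,2](0)
Move 4: P1 pit4 -> P1=[2,0,5,0,0,1](4) P2=[4,6,5,6,4,2](0)
Move 5: P1 pit5 -> P1=[2,0,5,0,0,0](5) P2=[4,6,5,6,4,2](0)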